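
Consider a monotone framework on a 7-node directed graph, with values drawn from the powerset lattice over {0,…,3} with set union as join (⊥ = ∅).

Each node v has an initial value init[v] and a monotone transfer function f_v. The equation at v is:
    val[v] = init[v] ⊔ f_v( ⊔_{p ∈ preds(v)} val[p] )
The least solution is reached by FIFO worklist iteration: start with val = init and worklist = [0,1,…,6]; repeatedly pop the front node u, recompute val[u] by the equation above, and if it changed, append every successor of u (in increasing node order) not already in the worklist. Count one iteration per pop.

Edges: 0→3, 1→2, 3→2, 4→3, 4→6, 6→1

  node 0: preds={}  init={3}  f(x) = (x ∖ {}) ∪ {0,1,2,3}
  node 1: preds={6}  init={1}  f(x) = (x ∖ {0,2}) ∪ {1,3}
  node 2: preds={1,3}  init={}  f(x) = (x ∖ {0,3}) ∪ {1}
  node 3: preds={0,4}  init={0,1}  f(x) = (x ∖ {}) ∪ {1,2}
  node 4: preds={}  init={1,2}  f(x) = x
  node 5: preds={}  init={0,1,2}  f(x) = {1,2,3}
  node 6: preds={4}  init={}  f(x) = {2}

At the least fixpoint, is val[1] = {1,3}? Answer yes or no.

Trace (9 dequeues):
  [1] u=0 | in {} | out {0,1,2,3} | prev {3} | push {}
  [2] u=1 | in {} | out {1,3} | prev {1} | push {}
  [3] u=2 | in {0,1,3} | out {1} | prev {} | push {}
  [4] u=3 | in {0,1,2,3} | out {0,1,2,3} | prev {0,1} | push {2}
  [5] u=4 | in {} | out {1,2} | ==
  [6] u=5 | in {} | out {0,1,2,3} | prev {0,1,2} | push {}
  [7] u=6 | in {1,2} | out {2} | prev {} | push {1}
  [8] u=2 | in {0,1,2,3} | out {1,2} | prev {1} | push {}
  [9] u=1 | in {2} | out {1,3} | ==

Converged values:
  [0] {0,1,2,3}
  [1] {1,3}
  [2] {1,2}
  [3] {0,1,2,3}
  [4] {1,2}
  [5] {0,1,2,3}
  [6] {2}

yes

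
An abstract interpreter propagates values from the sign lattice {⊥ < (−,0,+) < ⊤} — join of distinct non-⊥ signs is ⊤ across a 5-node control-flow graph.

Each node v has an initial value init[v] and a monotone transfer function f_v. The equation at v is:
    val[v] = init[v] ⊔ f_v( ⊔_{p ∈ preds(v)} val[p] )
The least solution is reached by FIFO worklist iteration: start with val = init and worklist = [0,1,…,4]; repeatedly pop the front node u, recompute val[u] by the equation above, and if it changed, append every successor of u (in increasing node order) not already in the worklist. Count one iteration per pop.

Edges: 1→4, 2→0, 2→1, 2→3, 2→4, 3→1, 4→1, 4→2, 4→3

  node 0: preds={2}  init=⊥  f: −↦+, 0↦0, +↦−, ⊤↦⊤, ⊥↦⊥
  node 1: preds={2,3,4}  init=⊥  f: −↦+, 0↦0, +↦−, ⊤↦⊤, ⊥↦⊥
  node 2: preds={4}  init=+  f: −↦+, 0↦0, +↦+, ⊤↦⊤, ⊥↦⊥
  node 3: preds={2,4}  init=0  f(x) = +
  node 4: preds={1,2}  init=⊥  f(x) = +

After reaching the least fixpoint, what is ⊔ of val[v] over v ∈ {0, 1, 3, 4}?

⊤

Worklist (8 pops):
  #1 pop 0: in=+ → − (was ⊥); enqueue []
  #2 pop 1: in=⊤ → ⊤ (was ⊥); enqueue []
  #3 pop 2: in=⊥ → + (no change)
  #4 pop 3: in=+ → ⊤ (was 0); enqueue [1]
  #5 pop 4: in=⊤ → + (was ⊥); enqueue [2,3]
  #6 pop 1: in=⊤ → ⊤ (no change)
  #7 pop 2: in=+ → + (no change)
  #8 pop 3: in=+ → ⊤ (no change)

Fixpoint:
  val[0] = −
  val[1] = ⊤
  val[2] = +
  val[3] = ⊤
  val[4] = +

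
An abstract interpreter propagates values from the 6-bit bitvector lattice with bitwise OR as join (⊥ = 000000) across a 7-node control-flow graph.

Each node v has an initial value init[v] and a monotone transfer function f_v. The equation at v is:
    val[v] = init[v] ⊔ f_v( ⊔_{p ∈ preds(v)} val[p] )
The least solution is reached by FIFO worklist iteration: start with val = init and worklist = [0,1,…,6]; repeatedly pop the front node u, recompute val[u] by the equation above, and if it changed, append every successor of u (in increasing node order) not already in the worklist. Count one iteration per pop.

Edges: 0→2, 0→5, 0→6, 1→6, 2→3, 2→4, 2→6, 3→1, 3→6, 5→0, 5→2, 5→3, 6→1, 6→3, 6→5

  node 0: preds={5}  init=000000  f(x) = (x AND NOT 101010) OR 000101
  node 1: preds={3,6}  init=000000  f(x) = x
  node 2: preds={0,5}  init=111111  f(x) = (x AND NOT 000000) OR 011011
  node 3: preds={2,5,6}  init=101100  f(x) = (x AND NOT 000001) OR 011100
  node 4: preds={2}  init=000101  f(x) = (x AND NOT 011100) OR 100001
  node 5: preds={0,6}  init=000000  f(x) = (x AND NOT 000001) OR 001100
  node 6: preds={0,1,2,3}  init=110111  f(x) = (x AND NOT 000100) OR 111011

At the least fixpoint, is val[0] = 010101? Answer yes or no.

yes

Worklist (13 pops):
  #1 pop 0: in=000000 → 000101 (was 000000); enqueue []
  #2 pop 1: in=111111 → 111111 (was 000000); enqueue []
  #3 pop 2: in=000101 → 111111 (no change)
  #4 pop 3: in=111111 → 111110 (was 101100); enqueue [1]
  #5 pop 4: in=111111 → 100111 (was 000101); enqueue []
  #6 pop 5: in=110111 → 111110 (was 000000); enqueue [0,2,3]
  #7 pop 6: in=111111 → 111111 (was 110111); enqueue [5]
  #8 pop 1: in=111111 → 111111 (no change)
  #9 pop 0: in=111110 → 010101 (was 000101); enqueue [6]
  #10 pop 2: in=111111 → 111111 (no change)
  #11 pop 3: in=111111 → 111110 (no change)
  #12 pop 5: in=111111 → 111110 (no change)
  #13 pop 6: in=111111 → 111111 (no change)

Fixpoint:
  val[0] = 010101
  val[1] = 111111
  val[2] = 111111
  val[3] = 111110
  val[4] = 100111
  val[5] = 111110
  val[6] = 111111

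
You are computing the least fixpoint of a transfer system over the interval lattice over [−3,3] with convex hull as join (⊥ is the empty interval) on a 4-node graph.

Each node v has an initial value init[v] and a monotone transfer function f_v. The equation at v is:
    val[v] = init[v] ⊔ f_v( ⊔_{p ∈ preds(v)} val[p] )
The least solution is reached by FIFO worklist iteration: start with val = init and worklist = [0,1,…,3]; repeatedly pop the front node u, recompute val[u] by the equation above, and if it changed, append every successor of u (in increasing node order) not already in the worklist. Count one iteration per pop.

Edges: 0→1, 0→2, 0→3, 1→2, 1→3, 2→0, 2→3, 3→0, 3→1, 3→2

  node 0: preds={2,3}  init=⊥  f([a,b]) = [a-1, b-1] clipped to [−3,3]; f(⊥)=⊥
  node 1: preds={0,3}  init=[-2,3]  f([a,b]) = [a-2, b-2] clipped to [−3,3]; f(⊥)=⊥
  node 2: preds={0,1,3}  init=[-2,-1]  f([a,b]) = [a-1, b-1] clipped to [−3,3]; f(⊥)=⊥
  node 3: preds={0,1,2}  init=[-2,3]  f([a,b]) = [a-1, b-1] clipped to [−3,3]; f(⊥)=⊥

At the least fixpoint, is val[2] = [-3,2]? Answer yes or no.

Iteration log — 7 steps:
  step 1. node 0  ⊔preds=[-2,3]  new=[-3,2]  old=⊥  +wl: 
  step 2. node 1  ⊔preds=[-3,3]  new=[-3,3]  old=[-2,3]  +wl: 
  step 3. node 2  ⊔preds=[-3,3]  new=[-3,2]  old=[-2,-1]  +wl: 0
  step 4. node 3  ⊔preds=[-3,3]  new=[-3,3]  old=[-2,3]  +wl: 1,2
  step 5. node 0  ⊔preds=[-3,3]  new=[-3,2]  stable
  step 6. node 1  ⊔preds=[-3,3]  new=[-3,3]  stable
  step 7. node 2  ⊔preds=[-3,3]  new=[-3,2]  stable

Least fixpoint reached:
  node 0: [-3,2]
  node 1: [-3,3]
  node 2: [-3,2]
  node 3: [-3,3]

yes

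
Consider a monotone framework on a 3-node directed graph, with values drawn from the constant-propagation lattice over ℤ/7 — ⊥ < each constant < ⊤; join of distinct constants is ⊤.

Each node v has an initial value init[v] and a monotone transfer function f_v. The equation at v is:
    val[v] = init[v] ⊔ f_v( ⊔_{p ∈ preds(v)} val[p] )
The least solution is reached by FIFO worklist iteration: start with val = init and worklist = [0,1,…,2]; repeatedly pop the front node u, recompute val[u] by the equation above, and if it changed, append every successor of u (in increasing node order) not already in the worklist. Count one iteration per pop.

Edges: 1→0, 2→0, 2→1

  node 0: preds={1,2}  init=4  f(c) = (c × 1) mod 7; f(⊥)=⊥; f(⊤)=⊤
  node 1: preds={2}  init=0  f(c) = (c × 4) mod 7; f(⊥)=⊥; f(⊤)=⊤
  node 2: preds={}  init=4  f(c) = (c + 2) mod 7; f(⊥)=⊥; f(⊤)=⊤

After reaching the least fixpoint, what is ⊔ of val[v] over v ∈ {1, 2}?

⊤

Trace (4 dequeues):
  [1] u=0 | in ⊤ | out ⊤ | prev 4 | push {}
  [2] u=1 | in 4 | out ⊤ | prev 0 | push {0}
  [3] u=2 | in ⊥ | out 4 | ==
  [4] u=0 | in ⊤ | out ⊤ | ==

Converged values:
  [0] ⊤
  [1] ⊤
  [2] 4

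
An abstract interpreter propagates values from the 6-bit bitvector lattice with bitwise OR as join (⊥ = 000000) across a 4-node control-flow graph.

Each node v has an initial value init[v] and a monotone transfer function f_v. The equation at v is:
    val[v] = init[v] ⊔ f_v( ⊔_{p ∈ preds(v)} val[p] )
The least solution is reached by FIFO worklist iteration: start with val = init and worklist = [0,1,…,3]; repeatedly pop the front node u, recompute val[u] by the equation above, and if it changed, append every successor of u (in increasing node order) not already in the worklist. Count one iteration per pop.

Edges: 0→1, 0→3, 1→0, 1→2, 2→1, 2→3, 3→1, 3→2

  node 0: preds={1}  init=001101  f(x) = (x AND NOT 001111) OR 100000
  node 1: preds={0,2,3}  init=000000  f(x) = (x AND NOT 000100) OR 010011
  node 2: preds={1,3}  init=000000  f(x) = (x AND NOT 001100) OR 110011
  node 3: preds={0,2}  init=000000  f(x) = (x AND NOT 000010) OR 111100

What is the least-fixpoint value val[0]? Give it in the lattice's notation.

Iteration log — 8 steps:
  step 1. node 0  ⊔preds=000000  new=101101  old=001101  +wl: 
  step 2. node 1  ⊔preds=101101  new=111011  old=000000  +wl: 0
  step 3. node 2  ⊔preds=111011  new=110011  old=000000  +wl: 1
  step 4. node 3  ⊔preds=111111  new=111101  old=000000  +wl: 2
  step 5. node 0  ⊔preds=111011  new=111101  old=101101  +wl: 3
  step 6. node 1  ⊔preds=111111  new=111011  stable
  step 7. node 2  ⊔preds=111111  new=110011  stable
  step 8. node 3  ⊔preds=111111  new=111101  stable

Least fixpoint reached:
  node 0: 111101
  node 1: 111011
  node 2: 110011
  node 3: 111101

111101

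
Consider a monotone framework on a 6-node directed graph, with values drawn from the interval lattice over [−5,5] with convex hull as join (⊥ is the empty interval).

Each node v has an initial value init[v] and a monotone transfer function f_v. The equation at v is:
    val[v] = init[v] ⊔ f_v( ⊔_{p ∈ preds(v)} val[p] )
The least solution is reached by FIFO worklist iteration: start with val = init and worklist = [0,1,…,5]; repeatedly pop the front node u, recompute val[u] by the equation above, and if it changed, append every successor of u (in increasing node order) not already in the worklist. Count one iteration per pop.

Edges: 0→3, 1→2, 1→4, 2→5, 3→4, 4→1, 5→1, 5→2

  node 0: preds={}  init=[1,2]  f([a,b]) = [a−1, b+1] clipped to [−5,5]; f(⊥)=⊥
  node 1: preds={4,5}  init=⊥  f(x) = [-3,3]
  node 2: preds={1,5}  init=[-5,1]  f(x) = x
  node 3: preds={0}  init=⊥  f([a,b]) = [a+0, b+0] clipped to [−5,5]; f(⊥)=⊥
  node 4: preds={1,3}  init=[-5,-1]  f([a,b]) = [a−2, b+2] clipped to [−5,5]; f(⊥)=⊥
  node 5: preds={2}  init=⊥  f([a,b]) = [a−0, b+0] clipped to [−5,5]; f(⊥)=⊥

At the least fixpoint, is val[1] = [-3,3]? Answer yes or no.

yes

Trace (8 dequeues):
  [1] u=0 | in ⊥ | out [1,2] | ==
  [2] u=1 | in [-5,-1] | out [-3,3] | prev ⊥ | push {}
  [3] u=2 | in [-3,3] | out [-5,3] | prev [-5,1] | push {}
  [4] u=3 | in [1,2] | out [1,2] | prev ⊥ | push {}
  [5] u=4 | in [-3,3] | out [-5,5] | prev [-5,-1] | push {1}
  [6] u=5 | in [-5,3] | out [-5,3] | prev ⊥ | push {2}
  [7] u=1 | in [-5,5] | out [-3,3] | ==
  [8] u=2 | in [-5,3] | out [-5,3] | ==

Converged values:
  [0] [1,2]
  [1] [-3,3]
  [2] [-5,3]
  [3] [1,2]
  [4] [-5,5]
  [5] [-5,3]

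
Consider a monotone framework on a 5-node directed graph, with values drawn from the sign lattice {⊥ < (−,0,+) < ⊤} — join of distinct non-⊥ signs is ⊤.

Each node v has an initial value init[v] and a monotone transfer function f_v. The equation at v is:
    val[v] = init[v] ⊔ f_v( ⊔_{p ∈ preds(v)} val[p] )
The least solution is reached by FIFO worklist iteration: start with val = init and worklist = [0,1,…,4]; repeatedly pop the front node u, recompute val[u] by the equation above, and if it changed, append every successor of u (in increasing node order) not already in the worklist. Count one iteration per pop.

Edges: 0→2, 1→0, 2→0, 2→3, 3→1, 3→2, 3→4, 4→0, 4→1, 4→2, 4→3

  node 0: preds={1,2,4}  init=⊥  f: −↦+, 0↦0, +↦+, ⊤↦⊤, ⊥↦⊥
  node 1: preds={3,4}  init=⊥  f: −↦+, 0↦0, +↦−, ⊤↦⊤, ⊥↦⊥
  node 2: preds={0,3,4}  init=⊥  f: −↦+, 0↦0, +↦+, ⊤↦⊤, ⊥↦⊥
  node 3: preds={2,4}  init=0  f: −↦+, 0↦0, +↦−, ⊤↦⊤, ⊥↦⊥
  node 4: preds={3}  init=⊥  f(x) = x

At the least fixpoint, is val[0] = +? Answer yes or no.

no

Worklist (9 pops):
  #1 pop 0: in=⊥ → ⊥ (no change)
  #2 pop 1: in=0 → 0 (was ⊥); enqueue [0]
  #3 pop 2: in=0 → 0 (was ⊥); enqueue []
  #4 pop 3: in=0 → 0 (no change)
  #5 pop 4: in=0 → 0 (was ⊥); enqueue [1,2,3]
  #6 pop 0: in=0 → 0 (was ⊥); enqueue []
  #7 pop 1: in=0 → 0 (no change)
  #8 pop 2: in=0 → 0 (no change)
  #9 pop 3: in=0 → 0 (no change)

Fixpoint:
  val[0] = 0
  val[1] = 0
  val[2] = 0
  val[3] = 0
  val[4] = 0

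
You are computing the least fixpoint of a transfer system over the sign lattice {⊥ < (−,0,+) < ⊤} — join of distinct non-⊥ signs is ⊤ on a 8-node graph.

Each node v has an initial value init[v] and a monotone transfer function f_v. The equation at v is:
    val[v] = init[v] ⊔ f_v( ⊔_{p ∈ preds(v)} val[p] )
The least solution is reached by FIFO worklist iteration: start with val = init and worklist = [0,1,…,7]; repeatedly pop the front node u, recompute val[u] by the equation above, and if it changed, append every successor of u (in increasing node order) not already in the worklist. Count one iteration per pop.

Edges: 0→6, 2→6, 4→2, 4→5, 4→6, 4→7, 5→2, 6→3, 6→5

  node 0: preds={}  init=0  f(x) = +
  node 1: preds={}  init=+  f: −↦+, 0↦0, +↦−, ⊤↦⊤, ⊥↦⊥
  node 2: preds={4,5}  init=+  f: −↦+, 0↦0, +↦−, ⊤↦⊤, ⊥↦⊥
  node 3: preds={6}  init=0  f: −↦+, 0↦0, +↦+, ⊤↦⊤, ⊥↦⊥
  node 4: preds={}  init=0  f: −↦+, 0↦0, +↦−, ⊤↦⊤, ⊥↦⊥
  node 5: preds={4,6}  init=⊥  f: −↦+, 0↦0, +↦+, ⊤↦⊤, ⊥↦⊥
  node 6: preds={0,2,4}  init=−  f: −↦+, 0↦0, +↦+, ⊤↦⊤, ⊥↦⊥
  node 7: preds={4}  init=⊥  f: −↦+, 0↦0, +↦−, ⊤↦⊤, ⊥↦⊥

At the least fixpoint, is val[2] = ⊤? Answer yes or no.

yes

Iteration log — 11 steps:
  step 1. node 0  ⊔preds=⊥  new=⊤  old=0  +wl: 
  step 2. node 1  ⊔preds=⊥  new=+  stable
  step 3. node 2  ⊔preds=0  new=⊤  old=+  +wl: 
  step 4. node 3  ⊔preds=−  new=⊤  old=0  +wl: 
  step 5. node 4  ⊔preds=⊥  new=0  stable
  step 6. node 5  ⊔preds=⊤  new=⊤  old=⊥  +wl: 2
  step 7. node 6  ⊔preds=⊤  new=⊤  old=−  +wl: 3,5
  step 8. node 7  ⊔preds=0  new=0  old=⊥  +wl: 
  step 9. node 2  ⊔preds=⊤  new=⊤  stable
  step 10. node 3  ⊔preds=⊤  new=⊤  stable
  step 11. node 5  ⊔preds=⊤  new=⊤  stable

Least fixpoint reached:
  node 0: ⊤
  node 1: +
  node 2: ⊤
  node 3: ⊤
  node 4: 0
  node 5: ⊤
  node 6: ⊤
  node 7: 0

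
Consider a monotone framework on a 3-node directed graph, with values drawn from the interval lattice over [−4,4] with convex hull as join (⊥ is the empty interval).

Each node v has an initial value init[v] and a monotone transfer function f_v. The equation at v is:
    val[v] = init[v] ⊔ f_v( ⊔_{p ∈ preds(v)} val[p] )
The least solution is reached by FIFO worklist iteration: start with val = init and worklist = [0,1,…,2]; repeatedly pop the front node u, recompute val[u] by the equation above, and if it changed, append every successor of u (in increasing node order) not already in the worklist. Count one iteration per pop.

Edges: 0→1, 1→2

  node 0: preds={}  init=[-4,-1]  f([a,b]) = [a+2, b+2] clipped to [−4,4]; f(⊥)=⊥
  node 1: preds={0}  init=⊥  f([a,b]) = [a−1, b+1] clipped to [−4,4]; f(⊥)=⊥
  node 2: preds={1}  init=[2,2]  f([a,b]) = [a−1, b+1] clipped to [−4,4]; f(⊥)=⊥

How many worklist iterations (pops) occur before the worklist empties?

Iteration log — 3 steps:
  step 1. node 0  ⊔preds=⊥  new=[-4,-1]  stable
  step 2. node 1  ⊔preds=[-4,-1]  new=[-4,0]  old=⊥  +wl: 
  step 3. node 2  ⊔preds=[-4,0]  new=[-4,2]  old=[2,2]  +wl: 

Least fixpoint reached:
  node 0: [-4,-1]
  node 1: [-4,0]
  node 2: [-4,2]

3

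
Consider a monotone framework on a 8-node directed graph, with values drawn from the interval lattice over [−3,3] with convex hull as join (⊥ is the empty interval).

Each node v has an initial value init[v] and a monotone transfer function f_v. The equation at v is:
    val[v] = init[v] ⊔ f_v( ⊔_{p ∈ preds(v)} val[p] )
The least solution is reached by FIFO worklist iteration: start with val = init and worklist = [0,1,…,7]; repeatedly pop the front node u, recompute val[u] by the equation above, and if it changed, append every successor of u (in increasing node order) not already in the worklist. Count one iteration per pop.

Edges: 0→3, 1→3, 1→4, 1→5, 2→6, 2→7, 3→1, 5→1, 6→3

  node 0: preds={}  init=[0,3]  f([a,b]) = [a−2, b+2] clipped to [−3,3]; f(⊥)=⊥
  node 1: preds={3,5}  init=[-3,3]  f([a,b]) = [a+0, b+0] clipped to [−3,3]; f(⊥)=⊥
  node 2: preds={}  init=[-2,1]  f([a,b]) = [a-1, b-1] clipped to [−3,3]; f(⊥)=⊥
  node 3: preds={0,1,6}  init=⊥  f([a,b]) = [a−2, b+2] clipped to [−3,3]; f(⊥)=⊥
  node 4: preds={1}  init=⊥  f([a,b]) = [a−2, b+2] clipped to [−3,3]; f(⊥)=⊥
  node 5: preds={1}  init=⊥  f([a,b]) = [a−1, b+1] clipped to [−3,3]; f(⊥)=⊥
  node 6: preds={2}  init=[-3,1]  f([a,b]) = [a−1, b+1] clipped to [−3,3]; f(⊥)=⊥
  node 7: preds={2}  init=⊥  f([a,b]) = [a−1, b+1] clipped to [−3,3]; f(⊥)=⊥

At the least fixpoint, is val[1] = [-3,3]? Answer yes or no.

Worklist (10 pops):
  #1 pop 0: in=⊥ → [0,3] (no change)
  #2 pop 1: in=⊥ → [-3,3] (no change)
  #3 pop 2: in=⊥ → [-2,1] (no change)
  #4 pop 3: in=[-3,3] → [-3,3] (was ⊥); enqueue [1]
  #5 pop 4: in=[-3,3] → [-3,3] (was ⊥); enqueue []
  #6 pop 5: in=[-3,3] → [-3,3] (was ⊥); enqueue []
  #7 pop 6: in=[-2,1] → [-3,2] (was [-3,1]); enqueue [3]
  #8 pop 7: in=[-2,1] → [-3,2] (was ⊥); enqueue []
  #9 pop 1: in=[-3,3] → [-3,3] (no change)
  #10 pop 3: in=[-3,3] → [-3,3] (no change)

Fixpoint:
  val[0] = [0,3]
  val[1] = [-3,3]
  val[2] = [-2,1]
  val[3] = [-3,3]
  val[4] = [-3,3]
  val[5] = [-3,3]
  val[6] = [-3,2]
  val[7] = [-3,2]

yes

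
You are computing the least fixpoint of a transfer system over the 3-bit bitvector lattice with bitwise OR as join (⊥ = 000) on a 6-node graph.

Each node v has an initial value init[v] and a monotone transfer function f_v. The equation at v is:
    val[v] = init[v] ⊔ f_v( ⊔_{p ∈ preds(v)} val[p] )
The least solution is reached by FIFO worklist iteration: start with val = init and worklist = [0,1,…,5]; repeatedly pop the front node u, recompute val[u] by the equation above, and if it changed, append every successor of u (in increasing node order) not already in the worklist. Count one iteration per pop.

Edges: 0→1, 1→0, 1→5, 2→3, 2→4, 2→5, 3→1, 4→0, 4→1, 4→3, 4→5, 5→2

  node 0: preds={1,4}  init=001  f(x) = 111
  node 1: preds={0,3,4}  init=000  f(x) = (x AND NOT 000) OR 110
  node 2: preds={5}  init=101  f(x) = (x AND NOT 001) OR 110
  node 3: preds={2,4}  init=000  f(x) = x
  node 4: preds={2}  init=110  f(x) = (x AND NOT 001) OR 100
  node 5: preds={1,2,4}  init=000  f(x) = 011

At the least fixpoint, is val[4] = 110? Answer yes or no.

Iteration log — 9 steps:
  step 1. node 0  ⊔preds=110  new=111  old=001  +wl: 
  step 2. node 1  ⊔preds=111  new=111  old=000  +wl: 0
  step 3. node 2  ⊔preds=000  new=111  old=101  +wl: 
  step 4. node 3  ⊔preds=111  new=111  old=000  +wl: 1
  step 5. node 4  ⊔preds=111  new=110  stable
  step 6. node 5  ⊔preds=111  new=011  old=000  +wl: 2
  step 7. node 0  ⊔preds=111  new=111  stable
  step 8. node 1  ⊔preds=111  new=111  stable
  step 9. node 2  ⊔preds=011  new=111  stable

Least fixpoint reached:
  node 0: 111
  node 1: 111
  node 2: 111
  node 3: 111
  node 4: 110
  node 5: 011

yes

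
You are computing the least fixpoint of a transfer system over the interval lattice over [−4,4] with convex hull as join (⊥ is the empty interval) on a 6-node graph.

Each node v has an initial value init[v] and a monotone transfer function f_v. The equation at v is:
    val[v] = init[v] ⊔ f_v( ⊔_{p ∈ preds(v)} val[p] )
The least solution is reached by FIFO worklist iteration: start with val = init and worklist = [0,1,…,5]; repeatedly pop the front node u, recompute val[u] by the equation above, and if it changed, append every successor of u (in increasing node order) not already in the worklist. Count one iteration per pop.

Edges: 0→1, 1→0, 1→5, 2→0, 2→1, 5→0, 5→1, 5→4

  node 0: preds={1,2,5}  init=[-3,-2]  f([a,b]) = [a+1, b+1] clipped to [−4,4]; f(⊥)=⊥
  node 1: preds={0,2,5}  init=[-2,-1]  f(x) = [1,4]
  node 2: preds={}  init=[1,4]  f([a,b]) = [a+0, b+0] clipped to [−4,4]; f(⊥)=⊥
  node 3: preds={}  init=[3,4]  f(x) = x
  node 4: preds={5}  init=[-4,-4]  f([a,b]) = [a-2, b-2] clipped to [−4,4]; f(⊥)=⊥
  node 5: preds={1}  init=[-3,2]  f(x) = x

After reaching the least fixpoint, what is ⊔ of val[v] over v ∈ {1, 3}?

[-2,4]

Iteration log — 9 steps:
  step 1. node 0  ⊔preds=[-3,4]  new=[-3,4]  old=[-3,-2]  +wl: 
  step 2. node 1  ⊔preds=[-3,4]  new=[-2,4]  old=[-2,-1]  +wl: 0
  step 3. node 2  ⊔preds=⊥  new=[1,4]  stable
  step 4. node 3  ⊔preds=⊥  new=[3,4]  stable
  step 5. node 4  ⊔preds=[-3,2]  new=[-4,0]  old=[-4,-4]  +wl: 
  step 6. node 5  ⊔preds=[-2,4]  new=[-3,4]  old=[-3,2]  +wl: 1,4
  step 7. node 0  ⊔preds=[-3,4]  new=[-3,4]  stable
  step 8. node 1  ⊔preds=[-3,4]  new=[-2,4]  stable
  step 9. node 4  ⊔preds=[-3,4]  new=[-4,2]  old=[-4,0]  +wl: 

Least fixpoint reached:
  node 0: [-3,4]
  node 1: [-2,4]
  node 2: [1,4]
  node 3: [3,4]
  node 4: [-4,2]
  node 5: [-3,4]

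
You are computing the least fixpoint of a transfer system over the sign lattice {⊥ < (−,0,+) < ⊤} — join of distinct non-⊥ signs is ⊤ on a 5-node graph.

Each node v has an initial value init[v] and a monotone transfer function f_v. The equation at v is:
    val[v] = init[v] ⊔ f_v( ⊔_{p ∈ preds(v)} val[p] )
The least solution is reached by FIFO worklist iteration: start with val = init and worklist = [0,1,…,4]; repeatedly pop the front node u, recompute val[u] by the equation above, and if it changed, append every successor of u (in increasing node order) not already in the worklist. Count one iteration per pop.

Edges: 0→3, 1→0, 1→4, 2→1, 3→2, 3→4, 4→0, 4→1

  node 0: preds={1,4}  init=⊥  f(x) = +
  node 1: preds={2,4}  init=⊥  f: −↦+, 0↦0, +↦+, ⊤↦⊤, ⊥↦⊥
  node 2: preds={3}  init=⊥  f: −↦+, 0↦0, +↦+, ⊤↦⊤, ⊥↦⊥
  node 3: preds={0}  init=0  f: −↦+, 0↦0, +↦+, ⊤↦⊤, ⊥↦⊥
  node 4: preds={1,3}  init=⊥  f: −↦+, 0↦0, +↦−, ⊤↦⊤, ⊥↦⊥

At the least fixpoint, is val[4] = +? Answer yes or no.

no

Trace (10 dequeues):
  [1] u=0 | in ⊥ | out + | prev ⊥ | push {}
  [2] u=1 | in ⊥ | out ⊥ | ==
  [3] u=2 | in 0 | out 0 | prev ⊥ | push {1}
  [4] u=3 | in + | out ⊤ | prev 0 | push {2}
  [5] u=4 | in ⊤ | out ⊤ | prev ⊥ | push {0}
  [6] u=1 | in ⊤ | out ⊤ | prev ⊥ | push {4}
  [7] u=2 | in ⊤ | out ⊤ | prev 0 | push {1}
  [8] u=0 | in ⊤ | out + | ==
  [9] u=4 | in ⊤ | out ⊤ | ==
  [10] u=1 | in ⊤ | out ⊤ | ==

Converged values:
  [0] +
  [1] ⊤
  [2] ⊤
  [3] ⊤
  [4] ⊤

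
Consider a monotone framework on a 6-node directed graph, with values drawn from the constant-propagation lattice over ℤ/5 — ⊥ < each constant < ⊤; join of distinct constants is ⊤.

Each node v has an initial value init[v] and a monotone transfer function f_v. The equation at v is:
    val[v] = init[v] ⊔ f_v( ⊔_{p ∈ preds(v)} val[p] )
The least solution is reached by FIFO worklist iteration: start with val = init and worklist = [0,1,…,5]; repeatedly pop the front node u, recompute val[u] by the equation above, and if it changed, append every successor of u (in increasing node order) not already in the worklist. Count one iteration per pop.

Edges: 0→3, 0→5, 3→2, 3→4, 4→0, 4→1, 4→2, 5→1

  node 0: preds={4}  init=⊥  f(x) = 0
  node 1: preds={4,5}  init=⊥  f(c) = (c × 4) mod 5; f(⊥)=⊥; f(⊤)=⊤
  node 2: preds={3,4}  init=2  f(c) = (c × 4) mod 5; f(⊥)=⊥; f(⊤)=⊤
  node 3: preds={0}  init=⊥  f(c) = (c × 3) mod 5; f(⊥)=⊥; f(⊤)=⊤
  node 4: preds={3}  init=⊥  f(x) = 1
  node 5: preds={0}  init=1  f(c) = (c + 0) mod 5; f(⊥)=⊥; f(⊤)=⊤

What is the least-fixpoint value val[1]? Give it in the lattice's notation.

⊤

Worklist (9 pops):
  #1 pop 0: in=⊥ → 0 (was ⊥); enqueue []
  #2 pop 1: in=1 → 4 (was ⊥); enqueue []
  #3 pop 2: in=⊥ → 2 (no change)
  #4 pop 3: in=0 → 0 (was ⊥); enqueue [2]
  #5 pop 4: in=0 → 1 (was ⊥); enqueue [0,1]
  #6 pop 5: in=0 → ⊤ (was 1); enqueue []
  #7 pop 2: in=⊤ → ⊤ (was 2); enqueue []
  #8 pop 0: in=1 → 0 (no change)
  #9 pop 1: in=⊤ → ⊤ (was 4); enqueue []

Fixpoint:
  val[0] = 0
  val[1] = ⊤
  val[2] = ⊤
  val[3] = 0
  val[4] = 1
  val[5] = ⊤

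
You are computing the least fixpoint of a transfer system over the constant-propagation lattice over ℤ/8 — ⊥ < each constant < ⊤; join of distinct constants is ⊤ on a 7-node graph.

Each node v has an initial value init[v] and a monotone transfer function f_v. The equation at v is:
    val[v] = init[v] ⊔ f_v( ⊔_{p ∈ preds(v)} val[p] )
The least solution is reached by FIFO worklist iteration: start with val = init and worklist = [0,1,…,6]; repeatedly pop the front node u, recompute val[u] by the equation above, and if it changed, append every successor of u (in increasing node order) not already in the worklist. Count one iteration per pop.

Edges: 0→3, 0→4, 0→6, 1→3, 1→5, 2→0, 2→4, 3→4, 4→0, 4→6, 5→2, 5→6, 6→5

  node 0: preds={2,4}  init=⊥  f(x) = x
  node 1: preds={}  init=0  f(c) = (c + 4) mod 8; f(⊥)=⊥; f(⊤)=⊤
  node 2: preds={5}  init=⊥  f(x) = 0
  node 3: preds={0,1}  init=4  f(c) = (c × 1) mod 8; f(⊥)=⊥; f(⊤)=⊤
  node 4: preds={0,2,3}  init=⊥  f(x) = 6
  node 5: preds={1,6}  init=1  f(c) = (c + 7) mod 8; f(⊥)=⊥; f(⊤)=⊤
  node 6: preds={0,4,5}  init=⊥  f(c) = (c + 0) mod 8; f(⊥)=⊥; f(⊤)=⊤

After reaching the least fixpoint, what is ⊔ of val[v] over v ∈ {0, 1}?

Worklist (13 pops):
  #1 pop 0: in=⊥ → ⊥ (no change)
  #2 pop 1: in=⊥ → 0 (no change)
  #3 pop 2: in=1 → 0 (was ⊥); enqueue [0]
  #4 pop 3: in=0 → ⊤ (was 4); enqueue []
  #5 pop 4: in=⊤ → 6 (was ⊥); enqueue []
  #6 pop 5: in=0 → ⊤ (was 1); enqueue [2]
  #7 pop 6: in=⊤ → ⊤ (was ⊥); enqueue [5]
  #8 pop 0: in=⊤ → ⊤ (was ⊥); enqueue [3,4,6]
  #9 pop 2: in=⊤ → 0 (no change)
  #10 pop 5: in=⊤ → ⊤ (no change)
  #11 pop 3: in=⊤ → ⊤ (no change)
  #12 pop 4: in=⊤ → 6 (no change)
  #13 pop 6: in=⊤ → ⊤ (no change)

Fixpoint:
  val[0] = ⊤
  val[1] = 0
  val[2] = 0
  val[3] = ⊤
  val[4] = 6
  val[5] = ⊤
  val[6] = ⊤

⊤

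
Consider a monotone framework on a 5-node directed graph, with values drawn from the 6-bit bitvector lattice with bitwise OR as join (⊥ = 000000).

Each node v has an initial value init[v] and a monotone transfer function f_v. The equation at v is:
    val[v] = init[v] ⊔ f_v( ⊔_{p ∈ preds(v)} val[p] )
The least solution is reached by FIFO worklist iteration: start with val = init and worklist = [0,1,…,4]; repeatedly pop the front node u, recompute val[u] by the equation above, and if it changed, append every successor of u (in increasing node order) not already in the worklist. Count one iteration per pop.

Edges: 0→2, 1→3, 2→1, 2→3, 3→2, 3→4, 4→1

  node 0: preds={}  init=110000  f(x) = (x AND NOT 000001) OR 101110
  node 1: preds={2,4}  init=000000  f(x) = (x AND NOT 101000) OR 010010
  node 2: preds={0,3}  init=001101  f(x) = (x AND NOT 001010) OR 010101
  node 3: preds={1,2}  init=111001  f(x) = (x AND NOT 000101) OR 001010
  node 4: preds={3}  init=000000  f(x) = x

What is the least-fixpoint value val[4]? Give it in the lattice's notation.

Iteration log — 7 steps:
  step 1. node 0  ⊔preds=000000  new=111110  old=110000  +wl: 
  step 2. node 1  ⊔preds=001101  new=010111  old=000000  +wl: 
  step 3. node 2  ⊔preds=111111  new=111101  old=001101  +wl: 1
  step 4. node 3  ⊔preds=111111  new=111011  old=111001  +wl: 2
  step 5. node 4  ⊔preds=111011  new=111011  old=000000  +wl: 
  step 6. node 1  ⊔preds=111111  new=010111  stable
  step 7. node 2  ⊔preds=111111  new=111101  stable

Least fixpoint reached:
  node 0: 111110
  node 1: 010111
  node 2: 111101
  node 3: 111011
  node 4: 111011

111011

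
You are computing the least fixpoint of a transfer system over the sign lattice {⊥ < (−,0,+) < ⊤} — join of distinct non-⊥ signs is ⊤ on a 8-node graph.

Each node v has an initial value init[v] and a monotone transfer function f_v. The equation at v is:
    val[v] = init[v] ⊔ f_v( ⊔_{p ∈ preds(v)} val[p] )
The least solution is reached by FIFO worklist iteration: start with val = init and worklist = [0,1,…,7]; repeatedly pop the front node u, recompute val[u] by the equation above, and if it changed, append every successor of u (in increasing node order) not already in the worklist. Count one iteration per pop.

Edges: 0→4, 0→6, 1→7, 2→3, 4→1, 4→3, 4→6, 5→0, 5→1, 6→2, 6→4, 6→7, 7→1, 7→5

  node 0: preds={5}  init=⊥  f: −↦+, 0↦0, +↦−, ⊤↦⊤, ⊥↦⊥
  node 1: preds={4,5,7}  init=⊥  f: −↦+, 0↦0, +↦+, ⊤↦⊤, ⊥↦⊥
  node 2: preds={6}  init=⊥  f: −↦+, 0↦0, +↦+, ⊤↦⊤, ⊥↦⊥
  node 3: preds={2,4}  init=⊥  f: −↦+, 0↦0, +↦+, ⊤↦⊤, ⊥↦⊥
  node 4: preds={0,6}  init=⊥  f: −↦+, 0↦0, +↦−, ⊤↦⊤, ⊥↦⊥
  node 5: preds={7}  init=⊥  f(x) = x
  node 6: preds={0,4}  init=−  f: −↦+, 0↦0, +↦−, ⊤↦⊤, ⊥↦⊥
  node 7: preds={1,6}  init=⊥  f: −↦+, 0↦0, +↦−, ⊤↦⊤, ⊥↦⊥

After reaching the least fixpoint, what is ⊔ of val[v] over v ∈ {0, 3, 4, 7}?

⊤

Trace (25 dequeues):
  [1] u=0 | in ⊥ | out ⊥ | ==
  [2] u=1 | in ⊥ | out ⊥ | ==
  [3] u=2 | in − | out + | prev ⊥ | push {}
  [4] u=3 | in + | out + | prev ⊥ | push {}
  [5] u=4 | in − | out + | prev ⊥ | push {1,3}
  [6] u=5 | in ⊥ | out ⊥ | ==
  [7] u=6 | in + | out − | ==
  [8] u=7 | in − | out + | prev ⊥ | push {5}
  [9] u=1 | in + | out + | prev ⊥ | push {7}
  [10] u=3 | in + | out + | ==
  [11] u=5 | in + | out + | prev ⊥ | push {0,1}
  [12] u=7 | in ⊤ | out ⊤ | prev + | push {5}
  [13] u=0 | in + | out − | prev ⊥ | push {4,6}
  [14] u=1 | in ⊤ | out ⊤ | prev + | push {7}
  [15] u=5 | in ⊤ | out ⊤ | prev + | push {0,1}
  [16] u=4 | in − | out + | ==
  [17] u=6 | in ⊤ | out ⊤ | prev − | push {2,4}
  [18] u=7 | in ⊤ | out ⊤ | ==
  [19] u=0 | in ⊤ | out ⊤ | prev − | push {6}
  [20] u=1 | in ⊤ | out ⊤ | ==
  [21] u=2 | in ⊤ | out ⊤ | prev + | push {3}
  [22] u=4 | in ⊤ | out ⊤ | prev + | push {1}
  [23] u=6 | in ⊤ | out ⊤ | ==
  [24] u=3 | in ⊤ | out ⊤ | prev + | push {}
  [25] u=1 | in ⊤ | out ⊤ | ==

Converged values:
  [0] ⊤
  [1] ⊤
  [2] ⊤
  [3] ⊤
  [4] ⊤
  [5] ⊤
  [6] ⊤
  [7] ⊤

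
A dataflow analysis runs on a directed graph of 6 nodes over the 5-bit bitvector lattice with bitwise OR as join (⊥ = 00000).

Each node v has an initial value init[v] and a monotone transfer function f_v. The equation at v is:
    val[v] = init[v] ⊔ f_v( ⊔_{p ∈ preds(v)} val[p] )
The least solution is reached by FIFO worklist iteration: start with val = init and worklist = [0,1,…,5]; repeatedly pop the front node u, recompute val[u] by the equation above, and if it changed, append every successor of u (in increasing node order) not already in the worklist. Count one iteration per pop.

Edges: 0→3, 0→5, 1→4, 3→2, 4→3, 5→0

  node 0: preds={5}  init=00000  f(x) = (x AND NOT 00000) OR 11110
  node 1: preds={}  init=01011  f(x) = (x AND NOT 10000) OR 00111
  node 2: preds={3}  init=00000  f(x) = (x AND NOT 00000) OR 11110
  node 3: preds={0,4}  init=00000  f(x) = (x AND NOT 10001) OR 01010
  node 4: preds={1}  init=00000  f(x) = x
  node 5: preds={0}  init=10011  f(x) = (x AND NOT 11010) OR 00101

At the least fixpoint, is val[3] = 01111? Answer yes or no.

no

Trace (9 dequeues):
  [1] u=0 | in 10011 | out 11111 | prev 00000 | push {}
  [2] u=1 | in 00000 | out 01111 | prev 01011 | push {}
  [3] u=2 | in 00000 | out 11110 | prev 00000 | push {}
  [4] u=3 | in 11111 | out 01110 | prev 00000 | push {2}
  [5] u=4 | in 01111 | out 01111 | prev 00000 | push {3}
  [6] u=5 | in 11111 | out 10111 | prev 10011 | push {0}
  [7] u=2 | in 01110 | out 11110 | ==
  [8] u=3 | in 11111 | out 01110 | ==
  [9] u=0 | in 10111 | out 11111 | ==

Converged values:
  [0] 11111
  [1] 01111
  [2] 11110
  [3] 01110
  [4] 01111
  [5] 10111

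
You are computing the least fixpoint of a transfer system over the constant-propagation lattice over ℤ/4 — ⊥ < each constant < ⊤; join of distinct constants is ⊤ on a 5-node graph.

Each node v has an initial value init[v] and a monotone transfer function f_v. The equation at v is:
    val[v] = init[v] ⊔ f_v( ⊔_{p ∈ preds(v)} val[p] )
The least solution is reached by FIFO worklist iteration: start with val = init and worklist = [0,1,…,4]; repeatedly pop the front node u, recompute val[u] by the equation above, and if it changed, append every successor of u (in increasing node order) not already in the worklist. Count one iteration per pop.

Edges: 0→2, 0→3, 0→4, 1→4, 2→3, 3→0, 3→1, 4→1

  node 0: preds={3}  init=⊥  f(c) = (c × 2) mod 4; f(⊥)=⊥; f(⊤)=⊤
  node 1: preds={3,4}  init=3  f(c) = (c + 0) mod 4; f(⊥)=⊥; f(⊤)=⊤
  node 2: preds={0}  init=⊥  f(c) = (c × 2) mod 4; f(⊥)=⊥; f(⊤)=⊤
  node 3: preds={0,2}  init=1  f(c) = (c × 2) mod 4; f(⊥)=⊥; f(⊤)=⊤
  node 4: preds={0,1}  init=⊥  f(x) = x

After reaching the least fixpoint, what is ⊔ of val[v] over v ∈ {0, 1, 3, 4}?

⊤

Worklist (10 pops):
  #1 pop 0: in=1 → 2 (was ⊥); enqueue []
  #2 pop 1: in=1 → ⊤ (was 3); enqueue []
  #3 pop 2: in=2 → 0 (was ⊥); enqueue []
  #4 pop 3: in=⊤ → ⊤ (was 1); enqueue [0,1]
  #5 pop 4: in=⊤ → ⊤ (was ⊥); enqueue []
  #6 pop 0: in=⊤ → ⊤ (was 2); enqueue [2,3,4]
  #7 pop 1: in=⊤ → ⊤ (no change)
  #8 pop 2: in=⊤ → ⊤ (was 0); enqueue []
  #9 pop 3: in=⊤ → ⊤ (no change)
  #10 pop 4: in=⊤ → ⊤ (no change)

Fixpoint:
  val[0] = ⊤
  val[1] = ⊤
  val[2] = ⊤
  val[3] = ⊤
  val[4] = ⊤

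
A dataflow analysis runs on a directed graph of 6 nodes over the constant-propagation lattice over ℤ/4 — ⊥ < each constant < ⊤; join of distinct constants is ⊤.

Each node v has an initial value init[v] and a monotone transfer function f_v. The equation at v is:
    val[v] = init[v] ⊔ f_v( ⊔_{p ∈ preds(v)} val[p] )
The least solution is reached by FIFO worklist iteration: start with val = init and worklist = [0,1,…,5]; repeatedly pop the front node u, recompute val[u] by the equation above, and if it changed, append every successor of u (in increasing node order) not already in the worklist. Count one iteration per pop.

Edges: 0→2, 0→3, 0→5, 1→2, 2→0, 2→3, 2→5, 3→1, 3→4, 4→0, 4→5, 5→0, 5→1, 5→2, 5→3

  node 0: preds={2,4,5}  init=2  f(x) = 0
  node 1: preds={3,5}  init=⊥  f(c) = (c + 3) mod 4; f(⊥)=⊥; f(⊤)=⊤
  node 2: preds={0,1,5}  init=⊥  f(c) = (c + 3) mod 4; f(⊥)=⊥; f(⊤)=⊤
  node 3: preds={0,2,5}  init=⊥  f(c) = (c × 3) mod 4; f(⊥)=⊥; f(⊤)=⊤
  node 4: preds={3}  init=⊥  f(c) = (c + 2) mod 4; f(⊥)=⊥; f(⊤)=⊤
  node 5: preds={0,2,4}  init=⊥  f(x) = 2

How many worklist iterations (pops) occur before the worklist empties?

10

Trace (10 dequeues):
  [1] u=0 | in ⊥ | out ⊤ | prev 2 | push {}
  [2] u=1 | in ⊥ | out ⊥ | ==
  [3] u=2 | in ⊤ | out ⊤ | prev ⊥ | push {0}
  [4] u=3 | in ⊤ | out ⊤ | prev ⊥ | push {1}
  [5] u=4 | in ⊤ | out ⊤ | prev ⊥ | push {}
  [6] u=5 | in ⊤ | out 2 | prev ⊥ | push {2,3}
  [7] u=0 | in ⊤ | out ⊤ | ==
  [8] u=1 | in ⊤ | out ⊤ | prev ⊥ | push {}
  [9] u=2 | in ⊤ | out ⊤ | ==
  [10] u=3 | in ⊤ | out ⊤ | ==

Converged values:
  [0] ⊤
  [1] ⊤
  [2] ⊤
  [3] ⊤
  [4] ⊤
  [5] 2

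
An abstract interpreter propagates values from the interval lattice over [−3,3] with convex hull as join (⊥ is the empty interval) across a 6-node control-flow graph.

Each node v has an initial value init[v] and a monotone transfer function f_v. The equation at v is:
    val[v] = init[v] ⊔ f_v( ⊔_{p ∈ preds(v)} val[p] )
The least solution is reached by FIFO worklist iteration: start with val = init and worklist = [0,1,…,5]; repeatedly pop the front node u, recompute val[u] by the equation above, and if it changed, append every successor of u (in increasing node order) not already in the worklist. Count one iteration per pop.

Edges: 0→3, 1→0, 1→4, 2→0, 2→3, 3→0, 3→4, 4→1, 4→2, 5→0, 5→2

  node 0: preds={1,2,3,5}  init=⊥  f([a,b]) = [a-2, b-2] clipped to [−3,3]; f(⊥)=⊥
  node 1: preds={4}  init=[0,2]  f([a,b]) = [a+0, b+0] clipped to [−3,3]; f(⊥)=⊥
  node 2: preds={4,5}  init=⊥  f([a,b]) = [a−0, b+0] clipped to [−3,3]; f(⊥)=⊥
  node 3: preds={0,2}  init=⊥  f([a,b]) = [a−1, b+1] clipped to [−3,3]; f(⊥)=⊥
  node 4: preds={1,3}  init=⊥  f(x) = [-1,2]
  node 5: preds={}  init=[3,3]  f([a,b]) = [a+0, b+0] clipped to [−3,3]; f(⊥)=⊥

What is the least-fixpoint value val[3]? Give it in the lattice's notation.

Iteration log — 12 steps:
  step 1. node 0  ⊔preds=[0,3]  new=[-2,1]  old=⊥  +wl: 
  step 2. node 1  ⊔preds=⊥  new=[0,2]  stable
  step 3. node 2  ⊔preds=[3,3]  new=[3,3]  old=⊥  +wl: 0
  step 4. node 3  ⊔preds=[-2,3]  new=[-3,3]  old=⊥  +wl: 
  step 5. node 4  ⊔preds=[-3,3]  new=[-1,2]  old=⊥  +wl: 1,2
  step 6. node 5  ⊔preds=⊥  new=[3,3]  stable
  step 7. node 0  ⊔preds=[-3,3]  new=[-3,1]  old=[-2,1]  +wl: 3
  step 8. node 1  ⊔preds=[-1,2]  new=[-1,2]  old=[0,2]  +wl: 0,4
  step 9. node 2  ⊔preds=[-1,3]  new=[-1,3]  old=[3,3]  +wl: 
  step 10. node 3  ⊔preds=[-3,3]  new=[-3,3]  stable
  step 11. node 0  ⊔preds=[-3,3]  new=[-3,1]  stable
  step 12. node 4  ⊔preds=[-3,3]  new=[-1,2]  stable

Least fixpoint reached:
  node 0: [-3,1]
  node 1: [-1,2]
  node 2: [-1,3]
  node 3: [-3,3]
  node 4: [-1,2]
  node 5: [3,3]

[-3,3]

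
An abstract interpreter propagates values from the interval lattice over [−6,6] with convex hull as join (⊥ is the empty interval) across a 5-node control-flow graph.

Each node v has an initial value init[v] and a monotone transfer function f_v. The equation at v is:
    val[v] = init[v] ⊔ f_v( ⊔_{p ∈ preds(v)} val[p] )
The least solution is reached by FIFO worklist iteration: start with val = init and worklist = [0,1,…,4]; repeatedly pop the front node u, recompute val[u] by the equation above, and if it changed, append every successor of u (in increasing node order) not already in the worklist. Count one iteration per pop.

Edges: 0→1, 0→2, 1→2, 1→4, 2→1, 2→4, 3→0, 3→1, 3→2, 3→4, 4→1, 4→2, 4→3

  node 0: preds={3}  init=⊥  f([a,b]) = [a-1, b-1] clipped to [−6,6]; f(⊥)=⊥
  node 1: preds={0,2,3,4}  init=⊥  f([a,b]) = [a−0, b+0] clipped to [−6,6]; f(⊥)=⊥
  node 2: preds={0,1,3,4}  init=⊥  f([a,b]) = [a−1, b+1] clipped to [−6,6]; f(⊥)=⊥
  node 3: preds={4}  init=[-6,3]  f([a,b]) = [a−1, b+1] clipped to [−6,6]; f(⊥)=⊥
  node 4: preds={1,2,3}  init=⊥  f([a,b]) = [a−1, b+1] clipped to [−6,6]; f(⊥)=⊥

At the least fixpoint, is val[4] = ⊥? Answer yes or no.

no

Iteration log — 15 steps:
  step 1. node 0  ⊔preds=[-6,3]  new=[-6,2]  old=⊥  +wl: 
  step 2. node 1  ⊔preds=[-6,3]  new=[-6,3]  old=⊥  +wl: 
  step 3. node 2  ⊔preds=[-6,3]  new=[-6,4]  old=⊥  +wl: 1
  step 4. node 3  ⊔preds=⊥  new=[-6,3]  stable
  step 5. node 4  ⊔preds=[-6,4]  new=[-6,5]  old=⊥  +wl: 2,3
  step 6. node 1  ⊔preds=[-6,5]  new=[-6,5]  old=[-6,3]  +wl: 4
  step 7. node 2  ⊔preds=[-6,5]  new=[-6,6]  old=[-6,4]  +wl: 1
  step 8. node 3  ⊔preds=[-6,5]  new=[-6,6]  old=[-6,3]  +wl: 0,2
  step 9. node 4  ⊔preds=[-6,6]  new=[-6,6]  old=[-6,5]  +wl: 3
  step 10. node 1  ⊔preds=[-6,6]  new=[-6,6]  old=[-6,5]  +wl: 4
  step 11. node 0  ⊔preds=[-6,6]  new=[-6,5]  old=[-6,2]  +wl: 1
  step 12. node 2  ⊔preds=[-6,6]  new=[-6,6]  stable
  step 13. node 3  ⊔preds=[-6,6]  new=[-6,6]  stable
  step 14. node 4  ⊔preds=[-6,6]  new=[-6,6]  stable
  step 15. node 1  ⊔preds=[-6,6]  new=[-6,6]  stable

Least fixpoint reached:
  node 0: [-6,5]
  node 1: [-6,6]
  node 2: [-6,6]
  node 3: [-6,6]
  node 4: [-6,6]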